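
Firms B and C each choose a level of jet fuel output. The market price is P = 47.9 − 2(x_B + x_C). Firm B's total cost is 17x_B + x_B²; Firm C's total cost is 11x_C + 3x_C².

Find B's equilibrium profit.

Firm B's profit: π = x_B(47.9 − 2(x_B + x_C)) − 17x_B − x_B².
∂π/∂x_B = 30.9 − 6x_B − 2x_C = 0, so x_B = 5.15 − (1/3)x_C.
For C: ∂π/∂x_C = 36.9 − 10x_C − 2x_B = 0 ⇒ x_C = 3.69 − 0.2x_B.
Substituting the second reaction function into the first: x_B = 5.15 − (1/3)(3.69 − 0.2x_B), which gives (14/15)x_B = 3.92 ⇒ x_B = 4.2.
Then x_C = 3.69 − 0.2·4.2 = 2.85.
Price P = 47.9 − 2·7.05 = 33.8.
B's profit: (33.8 − 17)·4.2 − (4.2)² = 52.92.

52.92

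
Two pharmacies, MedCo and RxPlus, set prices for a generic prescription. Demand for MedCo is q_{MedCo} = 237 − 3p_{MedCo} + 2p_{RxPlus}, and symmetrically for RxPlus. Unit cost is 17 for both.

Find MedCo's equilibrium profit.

MedCo's profit: π = (p_{MedCo} − 17)(237 − 3p_{MedCo} + 2p_{RxPlus}).
∂π/∂p_{MedCo} = 288 − 6p_{MedCo} + 2p_{RxPlus} = 0 ⇒ p_{MedCo} = 48 + (1/3)p_{RxPlus}.
Setting p_{MedCo} = p_{RxPlus} in the reaction function: p_{MedCo} = 48 + (1/3)p_{MedCo}, so p_{MedCo} = 48 / (2/3) = 72.
q_{MedCo} = 237 − 3·72 + 2·72 = 165.
Profit = (72 − 17)·165 = 9075.

9075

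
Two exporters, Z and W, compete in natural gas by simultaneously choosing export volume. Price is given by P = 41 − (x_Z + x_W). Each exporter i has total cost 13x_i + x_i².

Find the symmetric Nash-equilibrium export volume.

5.6

Exporter Z's profit: π = x_Z(41 − (x_Z + x_W)) − 13x_Z − x_Z².
∂π/∂x_Z = 28 − 4x_Z − x_W = 0, so x_Z = 7 − 0.25x_W.
By symmetry x_W = x_Z; substituting into the reaction function, 1.25x_Z = 7 and x_Z = 5.6.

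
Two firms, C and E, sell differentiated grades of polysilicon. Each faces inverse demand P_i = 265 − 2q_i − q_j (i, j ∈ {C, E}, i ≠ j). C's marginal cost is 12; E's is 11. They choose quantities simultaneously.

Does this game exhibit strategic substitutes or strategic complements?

strategic substitutes

Firm C's profit: π = q_C(265 − 2q_C − q_E) − 12q_C.
∂π/∂q_C = 253 − 4q_C − q_E = 0 ⇒ q_C = 63.25 − 0.25q_E.
The best-response slope dq_C/dq_E = −0.25 < 0: the reaction function is downward-sloping, so the choices are strategic substitutes.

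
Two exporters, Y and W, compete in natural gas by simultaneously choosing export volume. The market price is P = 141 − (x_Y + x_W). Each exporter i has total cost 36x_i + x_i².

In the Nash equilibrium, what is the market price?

Exporter Y's profit: π = x_Y(141 − (x_Y + x_W)) − 36x_Y − x_Y².
∂π/∂x_Y = 105 − 4x_Y − x_W = 0, so x_Y = 26.25 − 0.25x_W.
The game is symmetric, so in equilibrium x_W = x_Y: the reaction function gives 1.25x_Y = 26.25, hence x_Y = 21.
Equilibrium price: P = 141 − 42 = 99.

99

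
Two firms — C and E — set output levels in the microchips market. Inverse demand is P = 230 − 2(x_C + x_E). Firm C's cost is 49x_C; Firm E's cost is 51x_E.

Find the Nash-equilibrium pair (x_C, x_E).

30.5, 29.5

Firm C's profit: π = x_C(230 − 2(x_C + x_E)) − 49x_C.
∂π/∂x_C = 181 − 4x_C − 2x_E = 0, so x_C = 45.25 − 0.5x_E.
By the same steps for E: x_E = 44.75 − 0.5x_C.
Plugging x_E into C's best response: x_C = 45.25 − 0.5(44.75 − 0.5x_C) ⇒ 0.75x_C = 22.875, so x_C = 30.5.
Then x_E = 44.75 − 0.5·30.5 = 29.5.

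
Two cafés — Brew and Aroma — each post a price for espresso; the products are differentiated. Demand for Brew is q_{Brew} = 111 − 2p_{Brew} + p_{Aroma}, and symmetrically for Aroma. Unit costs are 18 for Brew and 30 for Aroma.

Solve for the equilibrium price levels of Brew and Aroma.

50.6, 55.4

Brew's profit: π = (p_{Brew} − 18)(111 − 2p_{Brew} + p_{Aroma}).
∂π/∂p_{Brew} = 147 − 4p_{Brew} + p_{Aroma} = 0 ⇒ p_{Brew} = 36.75 + 0.25p_{Aroma}.
Similarly p_{Aroma} = 42.75 + 0.25p_{Brew}.
Substituting the second reaction function into the first: p_{Brew} = 36.75 + 0.25(42.75 + 0.25p_{Brew}), which gives 0.9375p_{Brew} = 47.4375 ⇒ p_{Brew} = 50.6.
Then p_{Aroma} = 42.75 + 0.25·50.6 = 55.4.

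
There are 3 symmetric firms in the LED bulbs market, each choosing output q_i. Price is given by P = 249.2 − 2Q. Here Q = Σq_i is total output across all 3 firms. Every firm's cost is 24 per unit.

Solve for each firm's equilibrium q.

A representative firm's profit is π_i = q_i(249.2 − 2Q) − 24q_i, with Q = q_i + Σ_{j≠i} q_j.
First-order condition: 225.2 − 4q_i − 2Σ_{j≠i} q_j = 0.
With identical firms, set every q_j = q: then 225.2 − 4q − 4q = 0, i.e. q = 225.2/8 = 28.15.

28.15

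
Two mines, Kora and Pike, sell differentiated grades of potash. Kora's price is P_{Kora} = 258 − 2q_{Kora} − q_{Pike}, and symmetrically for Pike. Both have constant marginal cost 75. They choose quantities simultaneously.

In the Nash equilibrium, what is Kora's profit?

2679.12

Mine Kora's profit: π = q_{Kora}(258 − 2q_{Kora} − q_{Pike}) − 75q_{Kora}.
∂π/∂q_{Kora} = 183 − 4q_{Kora} − q_{Pike} = 0 ⇒ q_{Kora} = 45.75 − 0.25q_{Pike}.
Setting q_{Kora} = q_{Pike} in the reaction function: q_{Kora} = 45.75 − 0.25q_{Kora}, so q_{Kora} = 45.75 / 1.25 = 36.6.
P_{Kora} = 258 − 2·36.6 − 36.6 = 148.2.
Profit = (148.2 − 75)·36.6 = 2679.12.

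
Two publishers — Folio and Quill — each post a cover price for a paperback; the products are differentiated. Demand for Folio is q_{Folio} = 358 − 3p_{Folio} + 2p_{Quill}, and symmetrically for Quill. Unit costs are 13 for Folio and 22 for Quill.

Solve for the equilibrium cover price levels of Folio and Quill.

100.9375, 104.3125

Folio's profit: π = (p_{Folio} − 13)(358 − 3p_{Folio} + 2p_{Quill}).
∂π/∂p_{Folio} = 397 − 6p_{Folio} + 2p_{Quill} = 0 ⇒ p_{Folio} = 397/6 + (1/3)p_{Quill}.
Similarly p_{Quill} = 212/3 + (1/3)p_{Folio}.
Plugging p_{Quill} into Folio's best response: p_{Folio} = 397/6 + (1/3)(212/3 + (1/3)p_{Folio}) ⇒ (8/9)p_{Folio} = 1615/18, so p_{Folio} = 100.9375.
Then p_{Quill} = 212/3 + (1/3)·100.9375 = 104.3125.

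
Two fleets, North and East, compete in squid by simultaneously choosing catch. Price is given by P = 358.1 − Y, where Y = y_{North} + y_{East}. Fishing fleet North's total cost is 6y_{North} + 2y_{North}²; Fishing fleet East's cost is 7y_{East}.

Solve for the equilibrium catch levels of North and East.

32.1, 159.5

Fishing fleet North's profit: π = y_{North}(358.1 − (y_{North} + y_{East})) − 6y_{North} − 2y_{North}².
∂π/∂y_{North} = 352.1 − 6y_{North} − y_{East} = 0, so y_{North} = 3521/60 − (1/6)y_{East}.
For East: ∂π/∂y_{East} = 351.1 − 2y_{East} − y_{North} = 0 ⇒ y_{East} = 175.55 − 0.5y_{North}.
Plugging y_{East} into North's best response: y_{North} = 3521/60 − (1/6)(175.55 − 0.5y_{North}) ⇒ (11/12)y_{North} = 29.425, so y_{North} = 32.1.
Then y_{East} = 175.55 − 0.5·32.1 = 159.5.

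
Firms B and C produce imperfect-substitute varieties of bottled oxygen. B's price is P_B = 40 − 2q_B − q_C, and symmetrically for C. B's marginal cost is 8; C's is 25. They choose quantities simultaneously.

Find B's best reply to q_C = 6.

Firm B's profit: π = q_B(40 − 2q_B − q_C) − 8q_B.
∂π/∂q_B = 32 − 4q_B − q_C = 0 ⇒ q_B = 8 − 0.25q_C.
At q_C = 6: q_B = 8 − 0.25·6 = 6.5.

6.5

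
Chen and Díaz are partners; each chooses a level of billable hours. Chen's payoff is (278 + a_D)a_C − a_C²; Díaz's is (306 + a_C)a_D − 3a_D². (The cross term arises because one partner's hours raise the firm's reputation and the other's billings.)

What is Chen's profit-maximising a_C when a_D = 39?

Expanding Chen's payoff: 278a_C + a_Da_C − a_C².
∂π/∂a_C = 278 + a_D − 2a_C = 0, so a_C = 139 + 0.5a_D.
At a_D = 39: a_C = 139 + 0.5·39 = 158.5.

158.5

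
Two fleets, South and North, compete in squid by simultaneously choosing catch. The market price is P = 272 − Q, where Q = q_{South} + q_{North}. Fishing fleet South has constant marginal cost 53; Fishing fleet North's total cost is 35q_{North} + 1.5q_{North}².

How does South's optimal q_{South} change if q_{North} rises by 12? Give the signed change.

-6

Fishing fleet South's profit: π = q_{South}(272 − (q_{South} + q_{North})) − 53q_{South}.
∂π/∂q_{South} = 219 − 2q_{South} − q_{North} = 0, so q_{South} = 109.5 − 0.5q_{North}.
The reaction-function slope is −0.5, so a 12-unit rise in q_{North} moves q_{South} by −0.5 × 12 = −6. South's best response falls — the actions are strategic substitutes.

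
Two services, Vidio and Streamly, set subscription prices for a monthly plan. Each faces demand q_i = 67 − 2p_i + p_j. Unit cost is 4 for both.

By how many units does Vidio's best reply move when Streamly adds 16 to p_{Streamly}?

4

Vidio's profit: π = (p_{Vidio} − 4)(67 − 2p_{Vidio} + p_{Streamly}).
∂π/∂p_{Vidio} = 75 − 4p_{Vidio} + p_{Streamly} = 0 ⇒ p_{Vidio} = 18.75 + 0.25p_{Streamly}.
The reaction-function slope is 0.25, so a 16-unit rise in p_{Streamly} moves p_{Vidio} by 0.25 × 16 = 4. Vidio's best response rises — the actions are strategic complements.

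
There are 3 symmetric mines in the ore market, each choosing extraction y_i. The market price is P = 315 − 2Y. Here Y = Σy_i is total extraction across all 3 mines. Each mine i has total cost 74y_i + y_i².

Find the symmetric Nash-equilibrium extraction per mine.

A representative mine's profit is π_i = y_i(315 − 2Y) − 74y_i − y_i², with Y = y_i + Σ_{j≠i} y_j.
First-order condition: 241 − 6y_i − 2Σ_{j≠i} y_j = 0.
In a symmetric equilibrium every mine chooses the same y, so Σ_{j≠i} y_j = 2y. The condition becomes 241 − 10y = 0, giving y = 241/10 = 24.1.

24.1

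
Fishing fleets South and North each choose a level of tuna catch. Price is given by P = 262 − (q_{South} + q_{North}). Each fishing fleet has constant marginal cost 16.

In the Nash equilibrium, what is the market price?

Fishing fleet South's profit: π = q_{South}(262 − (q_{South} + q_{North})) − 16q_{South}.
∂π/∂q_{South} = 246 − 2q_{South} − q_{North} = 0, so q_{South} = 123 − 0.5q_{North}.
By symmetry q_{North} = q_{South}; substituting into the reaction function, 1.5q_{South} = 123 and q_{South} = 82.
Equilibrium price: P = 262 − 164 = 98.

98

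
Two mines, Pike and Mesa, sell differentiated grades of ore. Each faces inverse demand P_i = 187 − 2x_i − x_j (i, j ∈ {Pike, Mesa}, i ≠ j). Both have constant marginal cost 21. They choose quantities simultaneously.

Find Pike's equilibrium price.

87.4

Mine Pike's profit: π = x_{Pike}(187 − 2x_{Pike} − x_{Mesa}) − 21x_{Pike}.
∂π/∂x_{Pike} = 166 − 4x_{Pike} − x_{Mesa} = 0 ⇒ x_{Pike} = 41.5 − 0.25x_{Mesa}.
By symmetry x_{Mesa} = x_{Pike}; substituting into the reaction function, 1.25x_{Pike} = 41.5 and x_{Pike} = 33.2.
P_{Pike} = 187 − 2·33.2 − 33.2 = 87.4.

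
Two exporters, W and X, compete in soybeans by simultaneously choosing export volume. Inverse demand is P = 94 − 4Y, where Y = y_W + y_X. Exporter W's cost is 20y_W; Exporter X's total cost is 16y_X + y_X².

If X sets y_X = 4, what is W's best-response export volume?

Exporter W's profit: π = y_W(94 − 4(y_W + y_X)) − 20y_W.
∂π/∂y_W = 74 − 8y_W − 4y_X = 0, so y_W = 9.25 − 0.5y_X.
At y_X = 4: y_W = 9.25 − 0.5·4 = 7.25.

7.25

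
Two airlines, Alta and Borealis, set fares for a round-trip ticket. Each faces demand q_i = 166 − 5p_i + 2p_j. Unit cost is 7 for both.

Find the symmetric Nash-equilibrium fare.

Alta's profit: π = (p_{Alta} − 7)(166 − 5p_{Alta} + 2p_{Borealis}).
∂π/∂p_{Alta} = 201 − 10p_{Alta} + 2p_{Borealis} = 0 ⇒ p_{Alta} = 20.1 + 0.2p_{Borealis}.
By symmetry p_{Borealis} = p_{Alta}; substituting into the reaction function, 0.8p_{Alta} = 20.1 and p_{Alta} = 25.125.

25.125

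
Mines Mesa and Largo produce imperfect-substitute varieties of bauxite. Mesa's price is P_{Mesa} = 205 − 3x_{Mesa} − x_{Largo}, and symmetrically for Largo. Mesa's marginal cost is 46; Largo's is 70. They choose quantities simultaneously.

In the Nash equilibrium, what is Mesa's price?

Mine Mesa's profit: π = x_{Mesa}(205 − 3x_{Mesa} − x_{Largo}) − 46x_{Mesa}.
∂π/∂x_{Mesa} = 159 − 6x_{Mesa} − x_{Largo} = 0 ⇒ x_{Mesa} = 26.5 − (1/6)x_{Largo}.
Similarly x_{Largo} = 22.5 − (1/6)x_{Mesa}.
Solving the two reaction functions simultaneously: (1 − (−1/6)(−1/6))x_{Mesa} = 26.5 − (1/6)·22.5, so (35/36)x_{Mesa} = 22.75 and x_{Mesa} = 23.4.
Then x_{Largo} = 22.5 − (1/6)·23.4 = 18.6.
P_{Mesa} = 205 − 3·23.4 − 18.6 = 116.2.

116.2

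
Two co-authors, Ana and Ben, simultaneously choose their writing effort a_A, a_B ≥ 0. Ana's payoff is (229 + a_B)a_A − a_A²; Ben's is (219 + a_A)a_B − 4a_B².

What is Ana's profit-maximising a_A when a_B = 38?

133.5

Expanding Ana's payoff: 229a_A + a_Ba_A − a_A².
∂π/∂a_A = 229 + a_B − 2a_A = 0, so a_A = 114.5 + 0.5a_B.
At a_B = 38: a_A = 114.5 + 0.5·38 = 133.5.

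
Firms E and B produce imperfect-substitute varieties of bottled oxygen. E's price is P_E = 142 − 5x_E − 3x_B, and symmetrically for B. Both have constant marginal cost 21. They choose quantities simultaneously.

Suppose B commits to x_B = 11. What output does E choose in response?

Firm E's profit: π = x_E(142 − 5x_E − 3x_B) − 21x_E.
∂π/∂x_E = 121 − 10x_E − 3x_B = 0 ⇒ x_E = 12.1 − 0.3x_B.
At x_B = 11: x_E = 12.1 − 0.3·11 = 8.8.

8.8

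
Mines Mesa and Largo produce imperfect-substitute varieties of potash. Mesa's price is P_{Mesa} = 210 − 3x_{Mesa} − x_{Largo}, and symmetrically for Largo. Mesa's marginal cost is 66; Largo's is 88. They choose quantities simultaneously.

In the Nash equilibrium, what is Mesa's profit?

Mine Mesa's profit: π = x_{Mesa}(210 − 3x_{Mesa} − x_{Largo}) − 66x_{Mesa}.
∂π/∂x_{Mesa} = 144 − 6x_{Mesa} − x_{Largo} = 0 ⇒ x_{Mesa} = 24 − (1/6)x_{Largo}.
Similarly x_{Largo} = 61/3 − (1/6)x_{Mesa}.
Solving the two reaction functions simultaneously: (1 − (−1/6)(−1/6))x_{Mesa} = 24 − (1/6)·(61/3), so (35/36)x_{Mesa} = 371/18 and x_{Mesa} = 21.2.
Then x_{Largo} = 61/3 − (1/6)·21.2 = 16.8.
P_{Mesa} = 210 − 3·21.2 − 16.8 = 129.6.
Profit = (129.6 − 66)·21.2 = 1348.32.

1348.32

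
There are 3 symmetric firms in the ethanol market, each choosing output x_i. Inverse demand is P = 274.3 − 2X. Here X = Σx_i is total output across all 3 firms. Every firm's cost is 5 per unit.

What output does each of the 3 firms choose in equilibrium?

A representative firm's profit is π_i = x_i(274.3 − 2X) − 5x_i, with X = x_i + Σ_{j≠i} x_j.
First-order condition: 269.3 − 4x_i − 2Σ_{j≠i} x_j = 0.
With identical firms, set every x_j = x: then 269.3 − 4x − 4x = 0, i.e. x = 269.3/8 = 33.6625.

33.6625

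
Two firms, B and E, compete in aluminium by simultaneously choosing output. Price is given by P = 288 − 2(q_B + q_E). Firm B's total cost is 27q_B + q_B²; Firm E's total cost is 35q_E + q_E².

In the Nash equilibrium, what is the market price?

Firm B's profit: π = q_B(288 − 2(q_B + q_E)) − 27q_B − q_B².
∂π/∂q_B = 261 − 6q_B − 2q_E = 0, so q_B = 43.5 − (1/3)q_E.
By the same steps for E: q_E = 253/6 − (1/3)q_B.
Plugging q_E into B's best response: q_B = 43.5 − (1/3)(253/6 − (1/3)q_B) ⇒ (8/9)q_B = 265/9, so q_B = 33.125.
Then q_E = 253/6 − (1/3)·33.125 = 31.125.
Equilibrium price: P = 288 − 2·64.25 = 159.5.

159.5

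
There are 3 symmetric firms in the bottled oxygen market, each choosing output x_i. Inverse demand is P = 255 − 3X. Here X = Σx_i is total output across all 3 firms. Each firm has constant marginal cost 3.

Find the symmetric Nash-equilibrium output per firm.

A representative firm's profit is π_i = x_i(255 − 3X) − 3x_i, with X = x_i + Σ_{j≠i} x_j.
First-order condition: 252 − 6x_i − 3Σ_{j≠i} x_j = 0.
Imposing symmetry (x_j = x for all j) turns Σ_{j≠i} x_j into 2x, so 252 = 12x and x = 21.

21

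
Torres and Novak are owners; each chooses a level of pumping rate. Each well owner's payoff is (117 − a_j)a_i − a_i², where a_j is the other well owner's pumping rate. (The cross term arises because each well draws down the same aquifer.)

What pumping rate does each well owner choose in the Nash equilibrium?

39

Torres's payoff is (117 − a_N)a_T − a_T².
∂π/∂a_T = 117 − a_N − 2a_T = 0, so a_T = 58.5 − 0.5a_N.
The game is symmetric, so in equilibrium a_N = a_T: the reaction function gives 1.5a_T = 58.5, hence a_T = 39.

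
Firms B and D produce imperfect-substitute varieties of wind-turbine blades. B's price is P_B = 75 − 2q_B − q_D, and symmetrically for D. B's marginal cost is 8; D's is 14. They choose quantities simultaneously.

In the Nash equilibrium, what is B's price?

Firm B's profit: π = q_B(75 − 2q_B − q_D) − 8q_B.
∂π/∂q_B = 67 − 4q_B − q_D = 0 ⇒ q_B = 16.75 − 0.25q_D.
Similarly q_D = 15.25 − 0.25q_B.
Substituting the second reaction function into the first: q_B = 16.75 − 0.25(15.25 − 0.25q_B), which gives 0.9375q_B = 12.9375 ⇒ q_B = 13.8.
Then q_D = 15.25 − 0.25·13.8 = 11.8.
P_B = 75 − 2·13.8 − 11.8 = 35.6.

35.6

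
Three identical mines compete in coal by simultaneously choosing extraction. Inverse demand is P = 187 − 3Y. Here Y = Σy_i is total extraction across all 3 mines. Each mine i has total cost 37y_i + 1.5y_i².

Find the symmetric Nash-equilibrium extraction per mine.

A representative mine's profit is π_i = y_i(187 − 3Y) − 37y_i − 1.5y_i², with Y = y_i + Σ_{j≠i} y_j.
First-order condition: 150 − 9y_i − 3Σ_{j≠i} y_j = 0.
In a symmetric equilibrium every mine chooses the same y, so Σ_{j≠i} y_j = 2y. The condition becomes 150 − 15y = 0, giving y = 150/15 = 10.

10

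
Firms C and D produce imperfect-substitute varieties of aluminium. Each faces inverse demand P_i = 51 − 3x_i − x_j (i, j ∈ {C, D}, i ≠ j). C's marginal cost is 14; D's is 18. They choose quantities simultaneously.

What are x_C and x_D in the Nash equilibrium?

5.4, 4.6

Firm C's profit: π = x_C(51 − 3x_C − x_D) − 14x_C.
∂π/∂x_C = 37 − 6x_C − x_D = 0 ⇒ x_C = 37/6 − (1/6)x_D.
Similarly x_D = 5.5 − (1/6)x_C.
Solving the two reaction functions simultaneously: (1 − (−1/6)(−1/6))x_C = 37/6 − (1/6)·5.5, so (35/36)x_C = 5.25 and x_C = 5.4.
Then x_D = 5.5 − (1/6)·5.4 = 4.6.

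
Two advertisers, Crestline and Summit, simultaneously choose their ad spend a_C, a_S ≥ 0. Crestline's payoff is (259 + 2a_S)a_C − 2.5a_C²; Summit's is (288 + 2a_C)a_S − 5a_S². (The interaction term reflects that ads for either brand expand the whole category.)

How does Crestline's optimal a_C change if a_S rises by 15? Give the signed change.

Expanding Crestline's payoff: 259a_C + 2a_Sa_C − 2.5a_C².
∂π/∂a_C = 259 + 2a_S − 5a_C = 0, so a_C = 51.8 + 0.4a_S.
The reaction-function slope is 0.4, so a 15-unit rise in a_S moves a_C by 0.4 × 15 = 6. Crestline's best response rises — the actions are strategic complements.

6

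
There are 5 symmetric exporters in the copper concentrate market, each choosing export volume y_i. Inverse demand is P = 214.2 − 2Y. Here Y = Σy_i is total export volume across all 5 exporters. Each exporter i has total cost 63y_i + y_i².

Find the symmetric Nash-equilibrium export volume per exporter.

A representative exporter's profit is π_i = y_i(214.2 − 2Y) − 63y_i − y_i², with Y = y_i + Σ_{j≠i} y_j.
First-order condition: 151.2 − 6y_i − 2Σ_{j≠i} y_j = 0.
Imposing symmetry (y_j = y for all j) turns Σ_{j≠i} y_j into 4y, so 151.2 = 14y and y = 10.8.

10.8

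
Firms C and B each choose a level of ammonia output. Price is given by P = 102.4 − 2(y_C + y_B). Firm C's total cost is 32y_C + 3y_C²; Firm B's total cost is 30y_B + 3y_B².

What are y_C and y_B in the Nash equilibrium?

5.825, 6.075

Firm C's profit: π = y_C(102.4 − 2(y_C + y_B)) − 32y_C − 3y_C².
∂π/∂y_C = 70.4 − 10y_C − 2y_B = 0, so y_C = 7.04 − 0.2y_B.
By the same steps for B: y_B = 7.24 − 0.2y_C.
Substituting the second reaction function into the first: y_C = 7.04 − 0.2(7.24 − 0.2y_C), which gives 0.96y_C = 5.592 ⇒ y_C = 5.825.
Then y_B = 7.24 − 0.2·5.825 = 6.075.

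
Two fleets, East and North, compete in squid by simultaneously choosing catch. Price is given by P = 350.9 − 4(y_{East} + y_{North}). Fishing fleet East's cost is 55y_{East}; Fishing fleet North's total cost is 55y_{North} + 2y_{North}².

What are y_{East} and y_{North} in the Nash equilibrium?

Fishing fleet East's profit: π = y_{East}(350.9 − 4(y_{East} + y_{North})) − 55y_{East}.
∂π/∂y_{East} = 295.9 − 8y_{East} − 4y_{North} = 0, so y_{East} = 36.9875 − 0.5y_{North}.
For North: ∂π/∂y_{North} = 295.9 − 12y_{North} − 4y_{East} = 0 ⇒ y_{North} = 2959/120 − (1/3)y_{East}.
Plugging y_{North} into East's best response: y_{East} = 36.9875 − 0.5(2959/120 − (1/3)y_{East}) ⇒ (5/6)y_{East} = 2959/120, so y_{East} = 29.59.
Then y_{North} = 2959/120 − (1/3)·29.59 = 14.795.

29.59, 14.795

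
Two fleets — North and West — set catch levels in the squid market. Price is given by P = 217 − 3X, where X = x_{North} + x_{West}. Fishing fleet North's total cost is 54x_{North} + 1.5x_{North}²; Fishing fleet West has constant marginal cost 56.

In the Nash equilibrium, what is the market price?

Fishing fleet North's profit: π = x_{North}(217 − 3(x_{North} + x_{West})) − 54x_{North} − 1.5x_{North}².
∂π/∂x_{North} = 163 − 9x_{North} − 3x_{West} = 0, so x_{North} = 163/9 − (1/3)x_{West}.
For West: ∂π/∂x_{West} = 161 − 6x_{West} − 3x_{North} = 0 ⇒ x_{West} = 161/6 − 0.5x_{North}.
Solving the two reaction functions simultaneously: (1 − (−1/3)(−0.5))x_{North} = 163/9 − (1/3)·(161/6), so (5/6)x_{North} = 55/6 and x_{North} = 11.
Then x_{West} = 161/6 − 0.5·11 = 64/3.
Equilibrium price: P = 217 − 3·(97/3) = 120.

120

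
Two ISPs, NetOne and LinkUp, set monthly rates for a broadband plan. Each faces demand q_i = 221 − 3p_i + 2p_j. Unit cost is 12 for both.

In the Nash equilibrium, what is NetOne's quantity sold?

NetOne's profit: π = (p_{NetOne} − 12)(221 − 3p_{NetOne} + 2p_{LinkUp}).
∂π/∂p_{NetOne} = 257 − 6p_{NetOne} + 2p_{LinkUp} = 0 ⇒ p_{NetOne} = 257/6 + (1/3)p_{LinkUp}.
By symmetry p_{LinkUp} = p_{NetOne}; substituting into the reaction function, (2/3)p_{NetOne} = 257/6 and p_{NetOne} = 64.25.
q_{NetOne} = 221 − 3·64.25 + 2·64.25 = 156.75.

156.75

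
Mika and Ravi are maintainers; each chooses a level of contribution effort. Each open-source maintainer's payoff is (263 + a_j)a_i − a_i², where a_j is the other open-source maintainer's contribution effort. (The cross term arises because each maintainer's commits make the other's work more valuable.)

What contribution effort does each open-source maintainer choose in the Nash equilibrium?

Mika's payoff is (263 + a_R)a_M − a_M².
∂π/∂a_M = 263 + a_R − 2a_M = 0, so a_M = 131.5 + 0.5a_R.
The game is symmetric, so in equilibrium a_R = a_M: the reaction function gives 0.5a_M = 131.5, hence a_M = 263.

263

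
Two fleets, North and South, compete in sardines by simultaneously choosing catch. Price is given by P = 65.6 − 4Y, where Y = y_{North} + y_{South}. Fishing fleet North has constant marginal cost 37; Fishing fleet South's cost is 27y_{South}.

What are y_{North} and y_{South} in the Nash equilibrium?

1.55, 4.05

Fishing fleet North's profit: π = y_{North}(65.6 − 4(y_{North} + y_{South})) − 37y_{North}.
∂π/∂y_{North} = 28.6 − 8y_{North} − 4y_{South} = 0, so y_{North} = 3.575 − 0.5y_{South}.
By the same steps for South: y_{South} = 4.825 − 0.5y_{North}.
Substituting the second reaction function into the first: y_{North} = 3.575 − 0.5(4.825 − 0.5y_{North}), which gives 0.75y_{North} = 1.1625 ⇒ y_{North} = 1.55.
Then y_{South} = 4.825 − 0.5·1.55 = 4.05.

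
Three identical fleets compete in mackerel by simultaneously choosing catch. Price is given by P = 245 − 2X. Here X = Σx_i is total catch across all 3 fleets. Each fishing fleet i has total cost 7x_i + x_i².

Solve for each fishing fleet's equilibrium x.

A representative fishing fleet's profit is π_i = x_i(245 − 2X) − 7x_i − x_i², with X = x_i + Σ_{j≠i} x_j.
First-order condition: 238 − 6x_i − 2Σ_{j≠i} x_j = 0.
In a symmetric equilibrium every fishing fleet chooses the same x, so Σ_{j≠i} x_j = 2x. The condition becomes 238 − 10x = 0, giving x = 238/10 = 23.8.

23.8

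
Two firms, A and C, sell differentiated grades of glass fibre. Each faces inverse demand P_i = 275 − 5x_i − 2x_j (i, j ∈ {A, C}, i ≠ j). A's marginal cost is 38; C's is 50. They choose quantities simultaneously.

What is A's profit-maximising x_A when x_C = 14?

20.9

Firm A's profit: π = x_A(275 − 5x_A − 2x_C) − 38x_A.
∂π/∂x_A = 237 − 10x_A − 2x_C = 0 ⇒ x_A = 23.7 − 0.2x_C.
At x_C = 14: x_A = 23.7 − 0.2·14 = 20.9.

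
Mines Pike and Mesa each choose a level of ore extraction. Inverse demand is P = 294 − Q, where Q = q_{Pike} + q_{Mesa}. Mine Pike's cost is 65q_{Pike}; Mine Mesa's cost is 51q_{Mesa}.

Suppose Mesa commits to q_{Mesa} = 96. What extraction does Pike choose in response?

Mine Pike's profit: π = q_{Pike}(294 − (q_{Pike} + q_{Mesa})) − 65q_{Pike}.
∂π/∂q_{Pike} = 229 − 2q_{Pike} − q_{Mesa} = 0, so q_{Pike} = 114.5 − 0.5q_{Mesa}.
At q_{Mesa} = 96: q_{Pike} = 114.5 − 0.5·96 = 66.5.

66.5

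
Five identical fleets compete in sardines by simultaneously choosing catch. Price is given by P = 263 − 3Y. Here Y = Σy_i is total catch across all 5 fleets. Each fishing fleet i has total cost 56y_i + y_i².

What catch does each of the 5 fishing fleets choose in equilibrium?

10.35

A representative fishing fleet's profit is π_i = y_i(263 − 3Y) − 56y_i − y_i², with Y = y_i + Σ_{j≠i} y_j.
First-order condition: 207 − 8y_i − 3Σ_{j≠i} y_j = 0.
In a symmetric equilibrium every fishing fleet chooses the same y, so Σ_{j≠i} y_j = 4y. The condition becomes 207 − 20y = 0, giving y = 207/20 = 10.35.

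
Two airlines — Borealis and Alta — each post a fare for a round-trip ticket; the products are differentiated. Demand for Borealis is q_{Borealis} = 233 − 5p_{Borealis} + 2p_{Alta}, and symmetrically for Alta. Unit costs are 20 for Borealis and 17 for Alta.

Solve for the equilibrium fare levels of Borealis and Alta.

41.3125, 40.0625

Borealis's profit: π = (p_{Borealis} − 20)(233 − 5p_{Borealis} + 2p_{Alta}).
∂π/∂p_{Borealis} = 333 − 10p_{Borealis} + 2p_{Alta} = 0 ⇒ p_{Borealis} = 33.3 + 0.2p_{Alta}.
Similarly p_{Alta} = 31.8 + 0.2p_{Borealis}.
Solving the two reaction functions simultaneously: (1 − (0.2)(0.2))p_{Borealis} = 33.3 + 0.2·31.8, so 0.96p_{Borealis} = 39.66 and p_{Borealis} = 41.3125.
Then p_{Alta} = 31.8 + 0.2·41.3125 = 40.0625.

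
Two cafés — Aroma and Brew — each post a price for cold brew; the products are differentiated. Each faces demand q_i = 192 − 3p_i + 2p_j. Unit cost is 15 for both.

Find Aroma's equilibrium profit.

5874.1875

Aroma's profit: π = (p_{Aroma} − 15)(192 − 3p_{Aroma} + 2p_{Brew}).
∂π/∂p_{Aroma} = 237 − 6p_{Aroma} + 2p_{Brew} = 0 ⇒ p_{Aroma} = 39.5 + (1/3)p_{Brew}.
The game is symmetric, so in equilibrium p_{Brew} = p_{Aroma}: the reaction function gives (2/3)p_{Aroma} = 39.5, hence p_{Aroma} = 59.25.
q_{Aroma} = 192 − 3·59.25 + 2·59.25 = 132.75.
Profit = (59.25 − 15)·132.75 = 5874.1875.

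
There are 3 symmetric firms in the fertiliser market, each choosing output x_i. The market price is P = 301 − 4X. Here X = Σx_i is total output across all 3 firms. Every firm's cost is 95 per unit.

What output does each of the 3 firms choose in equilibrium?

12.875

A representative firm's profit is π_i = x_i(301 − 4X) − 95x_i, with X = x_i + Σ_{j≠i} x_j.
First-order condition: 206 − 8x_i − 4Σ_{j≠i} x_j = 0.
With identical firms, set every x_j = x: then 206 − 8x − 8x = 0, i.e. x = 206/16 = 12.875.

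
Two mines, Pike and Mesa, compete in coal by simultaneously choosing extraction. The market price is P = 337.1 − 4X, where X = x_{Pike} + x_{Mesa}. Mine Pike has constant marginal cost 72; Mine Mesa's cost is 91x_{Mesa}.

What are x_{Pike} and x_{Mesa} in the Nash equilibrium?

23.675, 18.925

Mine Pike's profit: π = x_{Pike}(337.1 − 4(x_{Pike} + x_{Mesa})) − 72x_{Pike}.
∂π/∂x_{Pike} = 265.1 − 8x_{Pike} − 4x_{Mesa} = 0, so x_{Pike} = 33.1375 − 0.5x_{Mesa}.
By the same steps for Mesa: x_{Mesa} = 30.7625 − 0.5x_{Pike}.
Solving the two reaction functions simultaneously: (1 − (−0.5)(−0.5))x_{Pike} = 33.1375 − 0.5·30.7625, so 0.75x_{Pike} = 2841/160 and x_{Pike} = 23.675.
Then x_{Mesa} = 30.7625 − 0.5·23.675 = 18.925.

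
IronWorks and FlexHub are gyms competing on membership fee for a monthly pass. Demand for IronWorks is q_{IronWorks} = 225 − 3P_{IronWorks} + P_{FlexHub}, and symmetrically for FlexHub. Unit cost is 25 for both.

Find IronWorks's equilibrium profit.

IronWorks's profit: π = (P_{IronWorks} − 25)(225 − 3P_{IronWorks} + P_{FlexHub}).
∂π/∂P_{IronWorks} = 300 − 6P_{IronWorks} + P_{FlexHub} = 0 ⇒ P_{IronWorks} = 50 + (1/6)P_{FlexHub}.
Setting P_{IronWorks} = P_{FlexHub} in the reaction function: P_{IronWorks} = 50 + (1/6)P_{IronWorks}, so P_{IronWorks} = 50 / (5/6) = 60.
q_{IronWorks} = 225 − 3·60 + 60 = 105.
Profit = (60 − 25)·105 = 3675.

3675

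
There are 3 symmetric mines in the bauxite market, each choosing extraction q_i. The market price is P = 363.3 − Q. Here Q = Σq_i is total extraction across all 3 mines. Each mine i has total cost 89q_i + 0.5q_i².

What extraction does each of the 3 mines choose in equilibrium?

A representative mine's profit is π_i = q_i(363.3 − Q) − 89q_i − 0.5q_i², with Q = q_i + Σ_{j≠i} q_j.
First-order condition: 274.3 − 3q_i − Σ_{j≠i} q_j = 0.
In a symmetric equilibrium every mine chooses the same q, so Σ_{j≠i} q_j = 2q. The condition becomes 274.3 − 5q = 0, giving q = 274.3/5 = 54.86.

54.86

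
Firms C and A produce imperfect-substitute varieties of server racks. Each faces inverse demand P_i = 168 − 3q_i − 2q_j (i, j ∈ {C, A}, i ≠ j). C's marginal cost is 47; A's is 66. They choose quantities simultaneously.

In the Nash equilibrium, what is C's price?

Firm C's profit: π = q_C(168 − 3q_C − 2q_A) − 47q_C.
∂π/∂q_C = 121 − 6q_C − 2q_A = 0 ⇒ q_C = 121/6 − (1/3)q_A.
Similarly q_A = 17 − (1/3)q_C.
Plugging q_A into C's best response: q_C = 121/6 − (1/3)(17 − (1/3)q_C) ⇒ (8/9)q_C = 14.5, so q_C = 16.3125.
Then q_A = 17 − (1/3)·16.3125 = 11.5625.
P_C = 168 − 3·16.3125 − 2·11.5625 = 95.9375.

95.9375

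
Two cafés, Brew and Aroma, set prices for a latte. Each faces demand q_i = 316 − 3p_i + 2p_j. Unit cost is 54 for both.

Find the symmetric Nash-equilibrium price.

119.5

Brew's profit: π = (p_{Brew} − 54)(316 − 3p_{Brew} + 2p_{Aroma}).
∂π/∂p_{Brew} = 478 − 6p_{Brew} + 2p_{Aroma} = 0 ⇒ p_{Brew} = 239/3 + (1/3)p_{Aroma}.
By symmetry p_{Aroma} = p_{Brew}; substituting into the reaction function, (2/3)p_{Brew} = 239/3 and p_{Brew} = 119.5.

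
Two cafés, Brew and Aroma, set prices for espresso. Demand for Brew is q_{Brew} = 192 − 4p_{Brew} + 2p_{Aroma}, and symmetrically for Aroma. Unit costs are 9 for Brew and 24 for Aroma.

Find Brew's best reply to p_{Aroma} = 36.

37.5

Brew's profit: π = (p_{Brew} − 9)(192 − 4p_{Brew} + 2p_{Aroma}).
∂π/∂p_{Brew} = 228 − 8p_{Brew} + 2p_{Aroma} = 0 ⇒ p_{Brew} = 28.5 + 0.25p_{Aroma}.
At p_{Aroma} = 36: p_{Brew} = 28.5 + 0.25·36 = 37.5.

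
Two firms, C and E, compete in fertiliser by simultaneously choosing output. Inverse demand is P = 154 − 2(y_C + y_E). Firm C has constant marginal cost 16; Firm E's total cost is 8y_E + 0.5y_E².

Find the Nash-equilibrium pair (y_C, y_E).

Firm C's profit: π = y_C(154 − 2(y_C + y_E)) − 16y_C.
∂π/∂y_C = 138 − 4y_C − 2y_E = 0, so y_C = 34.5 − 0.5y_E.
For E: ∂π/∂y_E = 146 − 5y_E − 2y_C = 0 ⇒ y_E = 29.2 − 0.4y_C.
Substituting the second reaction function into the first: y_C = 34.5 − 0.5(29.2 − 0.4y_C), which gives 0.8y_C = 19.9 ⇒ y_C = 24.875.
Then y_E = 29.2 − 0.4·24.875 = 19.25.

24.875, 19.25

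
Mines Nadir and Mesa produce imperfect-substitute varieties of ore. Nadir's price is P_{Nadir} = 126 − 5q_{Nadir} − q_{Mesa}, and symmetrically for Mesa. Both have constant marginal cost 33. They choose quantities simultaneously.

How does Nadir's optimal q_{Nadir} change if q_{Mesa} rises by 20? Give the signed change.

-2

Mine Nadir's profit: π = q_{Nadir}(126 − 5q_{Nadir} − q_{Mesa}) − 33q_{Nadir}.
∂π/∂q_{Nadir} = 93 − 10q_{Nadir} − q_{Mesa} = 0 ⇒ q_{Nadir} = 9.3 − 0.1q_{Mesa}.
The reaction-function slope is −0.1, so a 20-unit rise in q_{Mesa} moves q_{Nadir} by −0.1 × 20 = −2. Nadir's best response falls — the actions are strategic substitutes.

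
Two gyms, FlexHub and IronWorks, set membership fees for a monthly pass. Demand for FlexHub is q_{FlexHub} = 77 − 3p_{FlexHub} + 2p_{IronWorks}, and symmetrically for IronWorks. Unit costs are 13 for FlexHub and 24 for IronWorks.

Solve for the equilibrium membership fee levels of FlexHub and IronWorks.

FlexHub's profit: π = (p_{FlexHub} − 13)(77 − 3p_{FlexHub} + 2p_{IronWorks}).
∂π/∂p_{FlexHub} = 116 − 6p_{FlexHub} + 2p_{IronWorks} = 0 ⇒ p_{FlexHub} = 58/3 + (1/3)p_{IronWorks}.
Similarly p_{IronWorks} = 149/6 + (1/3)p_{FlexHub}.
Solving the two reaction functions simultaneously: (1 − (1/3)(1/3))p_{FlexHub} = 58/3 + (1/3)·(149/6), so (8/9)p_{FlexHub} = 497/18 and p_{FlexHub} = 31.0625.
Then p_{IronWorks} = 149/6 + (1/3)·31.0625 = 35.1875.

31.0625, 35.1875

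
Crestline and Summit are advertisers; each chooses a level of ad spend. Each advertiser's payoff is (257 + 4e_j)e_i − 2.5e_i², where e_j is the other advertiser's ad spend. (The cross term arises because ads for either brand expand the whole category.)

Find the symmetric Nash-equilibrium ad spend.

Crestline's payoff is (257 + 4e_S)e_C − 2.5e_C².
∂π/∂e_C = 257 + 4e_S − 5e_C = 0, so e_C = 51.4 + 0.8e_S.
By symmetry e_S = e_C; substituting into the reaction function, 0.2e_C = 51.4 and e_C = 257.

257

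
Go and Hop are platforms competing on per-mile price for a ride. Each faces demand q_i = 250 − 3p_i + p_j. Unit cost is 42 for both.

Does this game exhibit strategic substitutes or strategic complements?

Go's profit: π = (p_{Go} − 42)(250 − 3p_{Go} + p_{Hop}).
∂π/∂p_{Go} = 376 − 6p_{Go} + p_{Hop} = 0 ⇒ p_{Go} = 188/3 + (1/6)p_{Hop}.
The best-response slope dp_{Go}/dp_{Hop} = 1/6 > 0: the reaction function is upward-sloping, so the choices are strategic complements.

strategic complements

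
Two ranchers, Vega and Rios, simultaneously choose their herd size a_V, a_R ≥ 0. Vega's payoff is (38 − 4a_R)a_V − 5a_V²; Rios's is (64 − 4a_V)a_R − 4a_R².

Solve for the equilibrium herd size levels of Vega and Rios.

0.75, 7.625

Expanding Vega's payoff: 38a_V − 4a_Ra_V − 5a_V².
∂π/∂a_V = 38 − 4a_R − 10a_V = 0, so a_V = 3.8 − 0.4a_R.
Likewise for Rios: a_R = 8 − 0.5a_V.
Substituting the second reaction function into the first: a_V = 3.8 − 0.4(8 − 0.5a_V), which gives 0.8a_V = 0.6 ⇒ a_V = 0.75.
Then a_R = 8 − 0.5·0.75 = 7.625.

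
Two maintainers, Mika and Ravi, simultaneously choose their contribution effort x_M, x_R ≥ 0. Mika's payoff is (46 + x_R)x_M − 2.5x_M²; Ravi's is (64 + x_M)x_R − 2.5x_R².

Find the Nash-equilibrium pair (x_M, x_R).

Expanding Mika's payoff: 46x_M + x_Rx_M − 2.5x_M².
∂π/∂x_M = 46 + x_R − 5x_M = 0, so x_M = 9.2 + 0.2x_R.
Likewise for Ravi: x_R = 12.8 + 0.2x_M.
Substituting the second reaction function into the first: x_M = 9.2 + 0.2(12.8 + 0.2x_M), which gives 0.96x_M = 11.76 ⇒ x_M = 12.25.
Then x_R = 12.8 + 0.2·12.25 = 15.25.

12.25, 15.25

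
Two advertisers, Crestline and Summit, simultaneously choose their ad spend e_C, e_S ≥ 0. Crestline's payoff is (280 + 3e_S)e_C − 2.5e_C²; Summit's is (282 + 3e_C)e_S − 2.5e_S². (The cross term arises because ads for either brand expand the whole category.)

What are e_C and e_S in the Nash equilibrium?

Expanding Crestline's payoff: 280e_C + 3e_Se_C − 2.5e_C².
∂π/∂e_C = 280 + 3e_S − 5e_C = 0, so e_C = 56 + 0.6e_S.
Likewise for Summit: e_S = 56.4 + 0.6e_C.
Substituting the second reaction function into the first: e_C = 56 + 0.6(56.4 + 0.6e_C), which gives 0.64e_C = 89.84 ⇒ e_C = 140.375.
Then e_S = 56.4 + 0.6·140.375 = 140.625.

140.375, 140.625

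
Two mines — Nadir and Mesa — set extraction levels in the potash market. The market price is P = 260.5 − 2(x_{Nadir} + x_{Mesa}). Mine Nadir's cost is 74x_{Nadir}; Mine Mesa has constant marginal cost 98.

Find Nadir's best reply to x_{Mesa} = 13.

Mine Nadir's profit: π = x_{Nadir}(260.5 − 2(x_{Nadir} + x_{Mesa})) − 74x_{Nadir}.
∂π/∂x_{Nadir} = 186.5 − 4x_{Nadir} − 2x_{Mesa} = 0, so x_{Nadir} = 46.625 − 0.5x_{Mesa}.
At x_{Mesa} = 13: x_{Nadir} = 46.625 − 0.5·13 = 40.125.

40.125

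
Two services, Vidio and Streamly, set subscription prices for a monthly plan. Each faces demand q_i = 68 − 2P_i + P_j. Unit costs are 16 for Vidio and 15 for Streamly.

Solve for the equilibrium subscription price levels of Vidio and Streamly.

33.2, 32.8

Vidio's profit: π = (P_{Vidio} − 16)(68 − 2P_{Vidio} + P_{Streamly}).
∂π/∂P_{Vidio} = 100 − 4P_{Vidio} + P_{Streamly} = 0 ⇒ P_{Vidio} = 25 + 0.25P_{Streamly}.
Similarly P_{Streamly} = 24.5 + 0.25P_{Vidio}.
Plugging P_{Streamly} into Vidio's best response: P_{Vidio} = 25 + 0.25(24.5 + 0.25P_{Vidio}) ⇒ 0.9375P_{Vidio} = 31.125, so P_{Vidio} = 33.2.
Then P_{Streamly} = 24.5 + 0.25·33.2 = 32.8.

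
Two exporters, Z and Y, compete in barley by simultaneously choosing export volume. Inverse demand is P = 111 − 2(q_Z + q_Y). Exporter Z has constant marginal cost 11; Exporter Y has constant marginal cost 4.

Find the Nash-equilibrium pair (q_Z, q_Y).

15.5, 19

Exporter Z's profit: π = q_Z(111 − 2(q_Z + q_Y)) − 11q_Z.
∂π/∂q_Z = 100 − 4q_Z − 2q_Y = 0, so q_Z = 25 − 0.5q_Y.
By the same steps for Y: q_Y = 26.75 − 0.5q_Z.
Solving the two reaction functions simultaneously: (1 − (−0.5)(−0.5))q_Z = 25 − 0.5·26.75, so 0.75q_Z = 11.625 and q_Z = 15.5.
Then q_Y = 26.75 − 0.5·15.5 = 19.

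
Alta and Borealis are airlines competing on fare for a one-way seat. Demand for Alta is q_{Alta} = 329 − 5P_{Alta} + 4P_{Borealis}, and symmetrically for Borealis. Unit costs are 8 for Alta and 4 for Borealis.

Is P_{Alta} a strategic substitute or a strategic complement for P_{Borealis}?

Alta's profit: π = (P_{Alta} − 8)(329 − 5P_{Alta} + 4P_{Borealis}).
∂π/∂P_{Alta} = 369 − 10P_{Alta} + 4P_{Borealis} = 0 ⇒ P_{Alta} = 36.9 + 0.4P_{Borealis}.
The best-response slope dP_{Alta}/dP_{Borealis} = 0.4 > 0: the reaction function is upward-sloping, so the choices are strategic complements.

strategic complements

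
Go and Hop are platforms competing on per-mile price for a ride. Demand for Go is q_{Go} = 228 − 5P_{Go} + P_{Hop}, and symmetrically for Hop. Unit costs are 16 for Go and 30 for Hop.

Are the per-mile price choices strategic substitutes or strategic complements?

Go's profit: π = (P_{Go} − 16)(228 − 5P_{Go} + P_{Hop}).
∂π/∂P_{Go} = 308 − 10P_{Go} + P_{Hop} = 0 ⇒ P_{Go} = 30.8 + 0.1P_{Hop}.
The best-response slope dP_{Go}/dP_{Hop} = 0.1 > 0: the reaction function is upward-sloping, so the choices are strategic complements.

strategic complements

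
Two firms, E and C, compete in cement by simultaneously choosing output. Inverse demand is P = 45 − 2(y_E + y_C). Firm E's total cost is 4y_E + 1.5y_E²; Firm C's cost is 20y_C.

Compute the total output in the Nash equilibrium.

Firm E's profit: π = y_E(45 − 2(y_E + y_C)) − 4y_E − 1.5y_E².
∂π/∂y_E = 41 − 7y_E − 2y_C = 0, so y_E = 41/7 − (2/7)y_C.
For C: ∂π/∂y_C = 25 − 4y_C − 2y_E = 0 ⇒ y_C = 6.25 − 0.5y_E.
Solving the two reaction functions simultaneously: (1 − (−2/7)(−0.5))y_E = 41/7 − (2/7)·6.25, so (6/7)y_E = 57/14 and y_E = 4.75.
Then y_C = 6.25 − 0.5·4.75 = 3.875.
Total output: 4.75 + 3.875 = 8.625.

8.625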